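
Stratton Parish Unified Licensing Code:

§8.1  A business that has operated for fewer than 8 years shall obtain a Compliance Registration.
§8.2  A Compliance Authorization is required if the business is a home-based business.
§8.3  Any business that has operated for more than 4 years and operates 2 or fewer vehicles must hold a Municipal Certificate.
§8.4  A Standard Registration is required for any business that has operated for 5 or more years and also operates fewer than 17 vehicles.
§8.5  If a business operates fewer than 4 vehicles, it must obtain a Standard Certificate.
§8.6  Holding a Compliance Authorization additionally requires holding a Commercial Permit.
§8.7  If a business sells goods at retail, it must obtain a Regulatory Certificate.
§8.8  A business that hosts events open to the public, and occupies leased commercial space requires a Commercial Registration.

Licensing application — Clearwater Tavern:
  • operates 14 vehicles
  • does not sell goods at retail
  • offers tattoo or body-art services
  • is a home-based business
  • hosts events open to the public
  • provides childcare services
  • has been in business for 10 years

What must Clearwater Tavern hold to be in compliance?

Commercial Permit, Compliance Authorization, Standard Registration

§8.1 years in business 10 ≥ 8 → Compliance Registration not required.
§8.2 is a home-based business → Compliance Authorization required.
§8.3 years in business 10 > 4; vehicles 14 > 2 → Municipal Certificate not required.
§8.4 years in business 10 ≥ 5; vehicles 14 < 17 → Standard Registration required.
§8.5 vehicles 14 ≥ 4 → Standard Certificate not required.
§8.6 Compliance Authorization is required → Commercial Permit also required.
§8.7 does not sell goods at retail → Regulatory Certificate not required.
§8.8 hosts events open to the public; is a home-based business (not: occupies leased commercial space) → Commercial Registration not required.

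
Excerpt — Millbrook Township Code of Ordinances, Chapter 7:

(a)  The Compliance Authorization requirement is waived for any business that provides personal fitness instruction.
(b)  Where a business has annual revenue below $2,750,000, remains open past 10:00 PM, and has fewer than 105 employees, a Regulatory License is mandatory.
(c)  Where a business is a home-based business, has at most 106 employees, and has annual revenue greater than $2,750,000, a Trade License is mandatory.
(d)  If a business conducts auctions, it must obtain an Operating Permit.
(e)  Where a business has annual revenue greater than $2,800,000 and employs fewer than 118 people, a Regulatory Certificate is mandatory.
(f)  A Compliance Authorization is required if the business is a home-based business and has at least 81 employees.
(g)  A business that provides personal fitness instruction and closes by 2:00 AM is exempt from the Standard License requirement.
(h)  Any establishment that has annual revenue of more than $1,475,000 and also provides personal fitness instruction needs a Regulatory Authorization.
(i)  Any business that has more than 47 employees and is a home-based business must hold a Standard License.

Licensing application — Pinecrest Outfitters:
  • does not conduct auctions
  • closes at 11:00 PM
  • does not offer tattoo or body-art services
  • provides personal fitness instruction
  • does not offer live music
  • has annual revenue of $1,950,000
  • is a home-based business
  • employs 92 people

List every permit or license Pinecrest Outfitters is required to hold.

Regulatory Authorization, Regulatory License

(a) provides personal fitness instruction → exempt from Compliance Authorization.
(b) revenue $1,950,000 < $2,750,000; closes 11:00 PM, after 10:00 PM; employees 92 < 105 → Regulatory License required.
(c) is a home-based business; employees 92 ≤ 106; revenue $1,950,000 ≤ $2,750,000 → Trade License not required.
(d) does not conduct auctions → Operating Permit not required.
(e) revenue $1,950,000 ≤ $2,800,000; employees 92 < 118 → Regulatory Certificate not required.
(f) is a home-based business; employees 92 ≥ 81 → Compliance Authorization required.
(g) provides personal fitness instruction; closes 11:00 PM, at/before 2:00 AM → exempt from Standard License.
(h) revenue $1,950,000 > $1,475,000; provides personal fitness instruction → Regulatory Authorization required.
(i) employees 92 > 47; is a home-based business → Standard License required.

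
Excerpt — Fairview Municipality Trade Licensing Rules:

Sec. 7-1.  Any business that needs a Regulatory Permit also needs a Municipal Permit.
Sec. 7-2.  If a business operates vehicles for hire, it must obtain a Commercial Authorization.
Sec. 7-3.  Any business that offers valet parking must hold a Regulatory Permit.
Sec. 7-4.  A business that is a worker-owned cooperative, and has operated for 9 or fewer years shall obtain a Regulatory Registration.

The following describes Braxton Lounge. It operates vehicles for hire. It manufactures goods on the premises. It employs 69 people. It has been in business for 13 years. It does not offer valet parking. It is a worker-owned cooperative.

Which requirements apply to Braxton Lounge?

Commercial Authorization

Sec. 7-1. Regulatory Permit is not required → no effect.
Sec. 7-2. operates vehicles for hire → Commercial Authorization required.
Sec. 7-3. does not offer valet parking → Regulatory Permit not required.
Sec. 7-4. is a worker-owned cooperative; years in business 13 > 9 → Regulatory Registration not required.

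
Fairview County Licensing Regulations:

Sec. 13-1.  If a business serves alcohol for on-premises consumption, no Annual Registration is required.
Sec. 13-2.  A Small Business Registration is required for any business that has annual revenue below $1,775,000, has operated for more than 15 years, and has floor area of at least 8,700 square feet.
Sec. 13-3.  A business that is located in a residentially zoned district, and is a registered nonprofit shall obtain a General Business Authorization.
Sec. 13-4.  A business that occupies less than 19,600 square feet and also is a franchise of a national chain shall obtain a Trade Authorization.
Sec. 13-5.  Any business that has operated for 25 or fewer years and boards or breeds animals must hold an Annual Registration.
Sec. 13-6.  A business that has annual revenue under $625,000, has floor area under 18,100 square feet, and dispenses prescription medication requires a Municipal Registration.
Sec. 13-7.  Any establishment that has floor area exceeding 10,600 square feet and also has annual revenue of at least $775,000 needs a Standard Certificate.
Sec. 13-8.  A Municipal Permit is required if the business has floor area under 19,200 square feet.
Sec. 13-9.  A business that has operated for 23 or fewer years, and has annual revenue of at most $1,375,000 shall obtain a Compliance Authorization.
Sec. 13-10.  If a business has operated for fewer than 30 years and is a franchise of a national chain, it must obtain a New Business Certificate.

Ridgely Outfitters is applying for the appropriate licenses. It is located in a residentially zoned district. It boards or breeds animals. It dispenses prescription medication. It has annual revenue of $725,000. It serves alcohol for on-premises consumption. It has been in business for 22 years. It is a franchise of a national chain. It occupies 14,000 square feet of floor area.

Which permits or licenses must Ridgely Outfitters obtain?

Sec. 13-1. serves alcohol for on-premises consumption → exempt from Annual Registration.
Sec. 13-2. revenue $725,000 < $1,775,000; years in business 22 > 15; floor area 14,000 square feet ≥ 8,700 square feet → Small Business Registration required.
Sec. 13-3. is located in a residentially zoned district; is a franchise of a national chain (not: is a registered nonprofit) → General Business Authorization not required.
Sec. 13-4. floor area 14,000 square feet < 19,600 square feet; is a franchise of a national chain → Trade Authorization required.
Sec. 13-5. years in business 22 ≤ 25; boards or breeds animals → Annual Registration required.
Sec. 13-6. revenue $725,000 ≥ $625,000; floor area 14,000 square feet < 18,100 square feet; dispenses prescription medication → Municipal Registration not required.
Sec. 13-7. floor area 14,000 square feet > 10,600 square feet; revenue $725,000 < $775,000 → Standard Certificate not required.
Sec. 13-8. floor area 14,000 square feet < 19,200 square feet → Municipal Permit required.
Sec. 13-9. years in business 22 ≤ 23; revenue $725,000 ≤ $1,375,000 → Compliance Authorization required.
Sec. 13-10. years in business 22 < 30; is a franchise of a national chain → New Business Certificate required.

Compliance Authorization, Municipal Permit, New Business Certificate, Small Business Registration, Trade Authorization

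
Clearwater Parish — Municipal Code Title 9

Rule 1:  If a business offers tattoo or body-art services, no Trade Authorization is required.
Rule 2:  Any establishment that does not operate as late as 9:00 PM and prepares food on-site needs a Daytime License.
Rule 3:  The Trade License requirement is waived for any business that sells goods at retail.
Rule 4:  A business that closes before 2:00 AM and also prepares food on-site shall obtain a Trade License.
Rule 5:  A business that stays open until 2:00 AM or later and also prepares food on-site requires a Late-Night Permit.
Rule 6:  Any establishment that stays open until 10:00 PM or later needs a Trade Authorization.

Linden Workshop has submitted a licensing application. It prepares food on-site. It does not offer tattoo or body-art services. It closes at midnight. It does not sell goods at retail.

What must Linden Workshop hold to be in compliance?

Trade Authorization, Trade License

Rule 1: does not offer tattoo or body-art services → Trade Authorization exemption does not apply.
Rule 2: closes midnight, after 9:00 PM; prepares food on-site → Daytime License not required.
Rule 3: does not sell goods at retail → Trade License exemption does not apply.
Rule 4: closes midnight, at/before 2:00 AM; prepares food on-site → Trade License required.
Rule 5: closes midnight, at/before 2:00 AM; prepares food on-site → Late-Night Permit not required.
Rule 6: closes midnight, after 10:00 PM → Trade Authorization required.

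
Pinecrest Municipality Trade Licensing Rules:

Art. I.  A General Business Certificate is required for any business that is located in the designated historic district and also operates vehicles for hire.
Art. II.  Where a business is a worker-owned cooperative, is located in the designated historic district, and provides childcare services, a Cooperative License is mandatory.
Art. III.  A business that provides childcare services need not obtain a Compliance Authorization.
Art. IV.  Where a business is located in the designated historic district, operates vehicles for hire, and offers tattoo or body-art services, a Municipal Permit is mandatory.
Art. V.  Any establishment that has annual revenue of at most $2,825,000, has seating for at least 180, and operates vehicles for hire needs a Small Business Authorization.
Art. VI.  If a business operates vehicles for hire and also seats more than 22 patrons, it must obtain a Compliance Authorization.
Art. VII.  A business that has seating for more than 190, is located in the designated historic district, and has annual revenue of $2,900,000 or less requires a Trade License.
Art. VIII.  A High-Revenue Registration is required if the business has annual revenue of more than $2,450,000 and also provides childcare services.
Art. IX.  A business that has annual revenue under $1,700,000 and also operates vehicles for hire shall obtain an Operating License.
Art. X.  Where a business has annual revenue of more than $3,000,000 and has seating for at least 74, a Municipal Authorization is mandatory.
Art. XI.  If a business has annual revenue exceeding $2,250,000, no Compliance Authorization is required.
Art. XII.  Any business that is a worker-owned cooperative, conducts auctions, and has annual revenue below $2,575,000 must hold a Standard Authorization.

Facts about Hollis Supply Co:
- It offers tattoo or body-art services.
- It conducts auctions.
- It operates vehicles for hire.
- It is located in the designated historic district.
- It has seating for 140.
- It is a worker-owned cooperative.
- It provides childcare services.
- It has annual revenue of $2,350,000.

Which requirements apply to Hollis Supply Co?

Cooperative License, General Business Certificate, Municipal Permit, Standard Authorization

Art. I. is located in the designated historic district; operates vehicles for hire → General Business Certificate required.
Art. II. is a worker-owned cooperative; is located in the designated historic district; provides childcare services → Cooperative License required.
Art. III. provides childcare services → exempt from Compliance Authorization.
Art. IV. is located in the designated historic district; operates vehicles for hire; offers tattoo or body-art services → Municipal Permit required.
Art. V. revenue $2,350,000 ≤ $2,825,000; seating 140 < 180; operates vehicles for hire → Small Business Authorization not required.
Art. VI. operates vehicles for hire; seating 140 > 22 → Compliance Authorization required.
Art. VII. seating 140 ≤ 190; is located in the designated historic district; revenue $2,350,000 ≤ $2,900,000 → Trade License not required.
Art. VIII. revenue $2,350,000 ≤ $2,450,000; provides childcare services → High-Revenue Registration not required.
Art. IX. revenue $2,350,000 ≥ $1,700,000; operates vehicles for hire → Operating License not required.
Art. X. revenue $2,350,000 ≤ $3,000,000; seating 140 ≥ 74 → Municipal Authorization not required.
Art. XI. revenue $2,350,000 > $2,250,000 → exempt from Compliance Authorization.
Art. XII. is a worker-owned cooperative; conducts auctions; revenue $2,350,000 < $2,575,000 → Standard Authorization required.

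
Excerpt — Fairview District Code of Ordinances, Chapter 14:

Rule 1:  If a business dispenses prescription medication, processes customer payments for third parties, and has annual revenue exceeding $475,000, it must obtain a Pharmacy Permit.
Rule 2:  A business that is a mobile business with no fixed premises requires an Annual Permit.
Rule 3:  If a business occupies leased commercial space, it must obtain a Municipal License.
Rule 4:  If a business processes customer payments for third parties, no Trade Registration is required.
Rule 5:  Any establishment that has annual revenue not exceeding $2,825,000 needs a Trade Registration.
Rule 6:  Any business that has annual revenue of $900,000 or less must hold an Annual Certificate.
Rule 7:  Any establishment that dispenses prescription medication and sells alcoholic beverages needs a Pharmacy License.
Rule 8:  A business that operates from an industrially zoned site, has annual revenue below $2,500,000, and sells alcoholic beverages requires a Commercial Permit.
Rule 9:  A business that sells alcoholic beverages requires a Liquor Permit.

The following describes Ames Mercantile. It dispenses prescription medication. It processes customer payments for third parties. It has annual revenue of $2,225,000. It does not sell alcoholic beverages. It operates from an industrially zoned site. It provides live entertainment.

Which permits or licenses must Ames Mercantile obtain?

Rule 1: dispenses prescription medication; processes customer payments for third parties; revenue $2,225,000 > $475,000 → Pharmacy Permit required.
Rule 2: operates from an industrially zoned site (not: is a mobile business with no fixed premises) → Annual Permit not required.
Rule 3: operates from an industrially zoned site (not: occupies leased commercial space) → Municipal License not required.
Rule 4: processes customer payments for third parties → exempt from Trade Registration.
Rule 5: revenue $2,225,000 ≤ $2,825,000 → Trade Registration required.
Rule 6: revenue $2,225,000 > $900,000 → Annual Certificate not required.
Rule 7: dispenses prescription medication; does not sell alcoholic beverages → Pharmacy License not required.
Rule 8: operates from an industrially zoned site; revenue $2,225,000 < $2,500,000; does not sell alcoholic beverages → Commercial Permit not required.
Rule 9: does not sell alcoholic beverages → Liquor Permit not required.

Pharmacy Permit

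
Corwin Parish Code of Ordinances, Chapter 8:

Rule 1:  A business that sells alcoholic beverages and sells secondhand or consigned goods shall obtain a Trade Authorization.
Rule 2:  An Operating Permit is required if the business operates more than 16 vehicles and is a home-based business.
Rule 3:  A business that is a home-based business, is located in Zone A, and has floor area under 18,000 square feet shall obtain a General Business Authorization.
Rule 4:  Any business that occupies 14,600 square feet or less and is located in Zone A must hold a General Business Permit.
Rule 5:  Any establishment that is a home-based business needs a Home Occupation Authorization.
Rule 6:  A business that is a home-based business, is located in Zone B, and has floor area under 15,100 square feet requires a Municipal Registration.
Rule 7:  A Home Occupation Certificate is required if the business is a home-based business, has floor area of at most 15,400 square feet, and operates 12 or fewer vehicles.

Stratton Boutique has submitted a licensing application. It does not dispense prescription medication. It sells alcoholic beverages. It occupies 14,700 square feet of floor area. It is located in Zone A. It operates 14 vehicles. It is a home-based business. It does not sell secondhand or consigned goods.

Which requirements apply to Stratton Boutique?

Rule 1: sells alcoholic beverages; does not sell secondhand or consigned goods → Trade Authorization not required.
Rule 2: vehicles 14 ≤ 16; is a home-based business → Operating Permit not required.
Rule 3: is a home-based business; is located in Zone A; floor area 14,700 square feet < 18,000 square feet → General Business Authorization required.
Rule 4: floor area 14,700 square feet > 14,600 square feet; is located in Zone A → General Business Permit not required.
Rule 5: is a home-based business → Home Occupation Authorization required.
Rule 6: is a home-based business; is located in Zone A (not: is located in Zone B); floor area 14,700 square feet < 15,100 square feet → Municipal Registration not required.
Rule 7: is a home-based business; floor area 14,700 square feet ≤ 15,400 square feet; vehicles 14 > 12 → Home Occupation Certificate not required.

General Business Authorization, Home Occupation Authorization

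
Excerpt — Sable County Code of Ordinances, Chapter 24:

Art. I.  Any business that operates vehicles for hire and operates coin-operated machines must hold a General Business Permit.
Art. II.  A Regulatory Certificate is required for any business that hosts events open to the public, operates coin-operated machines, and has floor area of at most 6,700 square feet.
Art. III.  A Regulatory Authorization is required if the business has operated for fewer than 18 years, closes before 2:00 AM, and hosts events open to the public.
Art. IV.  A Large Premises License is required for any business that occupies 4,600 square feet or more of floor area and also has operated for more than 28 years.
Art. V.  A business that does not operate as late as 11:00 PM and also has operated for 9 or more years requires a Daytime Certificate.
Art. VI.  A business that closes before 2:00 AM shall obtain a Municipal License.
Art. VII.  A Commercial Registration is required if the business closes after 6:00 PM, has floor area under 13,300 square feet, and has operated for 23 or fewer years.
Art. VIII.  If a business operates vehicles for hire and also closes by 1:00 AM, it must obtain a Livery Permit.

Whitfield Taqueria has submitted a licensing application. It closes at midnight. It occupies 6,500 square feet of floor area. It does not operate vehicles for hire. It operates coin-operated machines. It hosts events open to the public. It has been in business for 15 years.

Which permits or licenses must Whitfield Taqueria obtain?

Commercial Registration, Municipal License, Regulatory Authorization, Regulatory Certificate

Art. I. does not operate vehicles for hire; operates coin-operated machines → General Business Permit not required.
Art. II. hosts events open to the public; operates coin-operated machines; floor area 6,500 square feet ≤ 6,700 square feet → Regulatory Certificate required.
Art. III. years in business 15 < 18; closes midnight, at/before 2:00 AM; hosts events open to the public → Regulatory Authorization required.
Art. IV. floor area 6,500 square feet ≥ 4,600 square feet; years in business 15 ≤ 28 → Large Premises License not required.
Art. V. closes midnight, after 11:00 PM; years in business 15 ≥ 9 → Daytime Certificate not required.
Art. VI. closes midnight, at/before 2:00 AM → Municipal License required.
Art. VII. closes midnight, after 6:00 PM; floor area 6,500 square feet < 13,300 square feet; years in business 15 ≤ 23 → Commercial Registration required.
Art. VIII. does not operate vehicles for hire; closes midnight, at/before 1:00 AM → Livery Permit not required.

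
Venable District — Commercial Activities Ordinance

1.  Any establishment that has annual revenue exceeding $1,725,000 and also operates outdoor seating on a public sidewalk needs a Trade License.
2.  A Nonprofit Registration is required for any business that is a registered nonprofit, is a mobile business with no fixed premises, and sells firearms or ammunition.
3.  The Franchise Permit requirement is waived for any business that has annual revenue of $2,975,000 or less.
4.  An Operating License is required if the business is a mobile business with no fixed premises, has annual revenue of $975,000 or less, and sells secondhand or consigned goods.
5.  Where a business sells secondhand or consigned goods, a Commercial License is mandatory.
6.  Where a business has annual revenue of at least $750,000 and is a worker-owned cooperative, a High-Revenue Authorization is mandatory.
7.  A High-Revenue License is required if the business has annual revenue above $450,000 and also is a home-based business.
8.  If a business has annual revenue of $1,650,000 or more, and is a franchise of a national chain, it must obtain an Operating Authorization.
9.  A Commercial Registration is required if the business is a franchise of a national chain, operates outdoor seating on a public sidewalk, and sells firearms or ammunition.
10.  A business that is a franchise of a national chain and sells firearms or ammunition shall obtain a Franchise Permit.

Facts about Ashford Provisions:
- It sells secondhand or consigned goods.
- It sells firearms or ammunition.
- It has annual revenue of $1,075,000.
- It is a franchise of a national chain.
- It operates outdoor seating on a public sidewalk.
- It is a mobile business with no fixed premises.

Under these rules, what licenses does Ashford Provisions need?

Commercial License, Commercial Registration

1. revenue $1,075,000 ≤ $1,725,000; operates outdoor seating on a public sidewalk → Trade License not required.
2. is a franchise of a national chain (not: is a registered nonprofit); is a mobile business with no fixed premises; sells firearms or ammunition → Nonprofit Registration not required.
3. revenue $1,075,000 ≤ $2,975,000 → exempt from Franchise Permit.
4. is a mobile business with no fixed premises; revenue $1,075,000 > $975,000; sells secondhand or consigned goods → Operating License not required.
5. sells secondhand or consigned goods → Commercial License required.
6. revenue $1,075,000 ≥ $750,000; is a franchise of a national chain (not: is a worker-owned cooperative) → High-Revenue Authorization not required.
7. revenue $1,075,000 > $450,000; is a mobile business with no fixed premises (not: is a home-based business) → High-Revenue License not required.
8. revenue $1,075,000 < $1,650,000; is a franchise of a national chain → Operating Authorization not required.
9. is a franchise of a national chain; operates outdoor seating on a public sidewalk; sells firearms or ammunition → Commercial Registration required.
10. is a franchise of a national chain; sells firearms or ammunition → Franchise Permit required.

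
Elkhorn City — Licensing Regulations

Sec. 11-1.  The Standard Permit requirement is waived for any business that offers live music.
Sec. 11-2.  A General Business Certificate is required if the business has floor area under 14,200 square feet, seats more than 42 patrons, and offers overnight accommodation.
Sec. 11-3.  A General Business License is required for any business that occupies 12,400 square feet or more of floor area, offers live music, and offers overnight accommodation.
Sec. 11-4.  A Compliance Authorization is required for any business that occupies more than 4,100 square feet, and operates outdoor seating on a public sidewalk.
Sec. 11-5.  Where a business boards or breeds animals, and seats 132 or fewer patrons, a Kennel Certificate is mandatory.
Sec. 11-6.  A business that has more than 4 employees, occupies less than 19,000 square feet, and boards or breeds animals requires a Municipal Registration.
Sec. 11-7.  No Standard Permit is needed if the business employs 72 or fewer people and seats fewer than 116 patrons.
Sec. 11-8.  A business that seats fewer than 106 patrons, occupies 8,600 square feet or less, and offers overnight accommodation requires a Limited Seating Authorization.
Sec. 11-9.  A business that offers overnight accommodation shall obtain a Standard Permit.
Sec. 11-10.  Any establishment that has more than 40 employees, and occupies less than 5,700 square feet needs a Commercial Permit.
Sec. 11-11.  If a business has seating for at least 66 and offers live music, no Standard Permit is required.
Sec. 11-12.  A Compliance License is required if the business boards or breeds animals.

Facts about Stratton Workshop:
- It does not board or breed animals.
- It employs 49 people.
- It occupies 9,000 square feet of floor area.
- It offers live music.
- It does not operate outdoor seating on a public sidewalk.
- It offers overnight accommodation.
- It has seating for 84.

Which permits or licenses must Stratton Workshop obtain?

Sec. 11-1. offers live music → exempt from Standard Permit.
Sec. 11-2. floor area 9,000 square feet < 14,200 square feet; seating 84 > 42; offers overnight accommodation → General Business Certificate required.
Sec. 11-3. floor area 9,000 square feet < 12,400 square feet; offers live music; offers overnight accommodation → General Business License not required.
Sec. 11-4. floor area 9,000 square feet > 4,100 square feet; does not operate outdoor seating on a public sidewalk → Compliance Authorization not required.
Sec. 11-5. does not board or breed animals; seating 84 ≤ 132 → Kennel Certificate not required.
Sec. 11-6. employees 49 > 4; floor area 9,000 square feet < 19,000 square feet; does not board or breed animals → Municipal Registration not required.
Sec. 11-7. employees 49 ≤ 72; seating 84 < 116 → exempt from Standard Permit.
Sec. 11-8. seating 84 < 106; floor area 9,000 square feet > 8,600 square feet; offers overnight accommodation → Limited Seating Authorization not required.
Sec. 11-9. offers overnight accommodation → Standard Permit required.
Sec. 11-10. employees 49 > 40; floor area 9,000 square feet ≥ 5,700 square feet → Commercial Permit not required.
Sec. 11-11. seating 84 ≥ 66; offers live music → exempt from Standard Permit.
Sec. 11-12. does not board or breed animals → Compliance License not required.

General Business Certificate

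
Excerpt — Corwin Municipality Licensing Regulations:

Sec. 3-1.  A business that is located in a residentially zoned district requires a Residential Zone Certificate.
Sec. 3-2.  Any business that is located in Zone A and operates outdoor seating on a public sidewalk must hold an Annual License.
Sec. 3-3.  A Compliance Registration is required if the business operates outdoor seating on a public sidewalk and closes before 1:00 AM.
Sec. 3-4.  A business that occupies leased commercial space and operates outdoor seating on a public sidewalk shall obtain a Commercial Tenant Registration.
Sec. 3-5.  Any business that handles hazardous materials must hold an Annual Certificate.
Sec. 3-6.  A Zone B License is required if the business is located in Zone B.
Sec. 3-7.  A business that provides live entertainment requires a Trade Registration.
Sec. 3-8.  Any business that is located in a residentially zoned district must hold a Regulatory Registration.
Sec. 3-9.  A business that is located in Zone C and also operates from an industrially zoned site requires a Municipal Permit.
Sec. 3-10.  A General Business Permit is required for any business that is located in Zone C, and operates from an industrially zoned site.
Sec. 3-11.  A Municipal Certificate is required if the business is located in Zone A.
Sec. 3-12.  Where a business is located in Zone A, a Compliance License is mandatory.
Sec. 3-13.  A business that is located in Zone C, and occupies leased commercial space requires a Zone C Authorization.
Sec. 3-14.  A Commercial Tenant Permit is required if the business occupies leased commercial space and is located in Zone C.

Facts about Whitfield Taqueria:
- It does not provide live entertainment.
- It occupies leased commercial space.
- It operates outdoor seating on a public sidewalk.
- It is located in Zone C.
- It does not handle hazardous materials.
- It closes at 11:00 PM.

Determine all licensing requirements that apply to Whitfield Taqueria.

Sec. 3-1. is located in Zone C (not: is located in a residentially zoned district) → Residential Zone Certificate not required.
Sec. 3-2. is located in Zone C (not: is located in Zone A); operates outdoor seating on a public sidewalk → Annual License not required.
Sec. 3-3. operates outdoor seating on a public sidewalk; closes 11:00 PM, at/before 1:00 AM → Compliance Registration required.
Sec. 3-4. occupies leased commercial space; operates outdoor seating on a public sidewalk → Commercial Tenant Registration required.
Sec. 3-5. does not handle hazardous materials → Annual Certificate not required.
Sec. 3-6. is located in Zone C (not: is located in Zone B) → Zone B License not required.
Sec. 3-7. does not provide live entertainment → Trade Registration not required.
Sec. 3-8. is located in Zone C (not: is located in a residentially zoned district) → Regulatory Registration not required.
Sec. 3-9. is located in Zone C; occupies leased commercial space (not: operates from an industrially zoned site) → Municipal Permit not required.
Sec. 3-10. is located in Zone C; occupies leased commercial space (not: operates from an industrially zoned site) → General Business Permit not required.
Sec. 3-11. is located in Zone C (not: is located in Zone A) → Municipal Certificate not required.
Sec. 3-12. is located in Zone C (not: is located in Zone A) → Compliance License not required.
Sec. 3-13. is located in Zone C; occupies leased commercial space → Zone C Authorization required.
Sec. 3-14. occupies leased commercial space; is located in Zone C → Commercial Tenant Permit required.

Commercial Tenant Permit, Commercial Tenant Registration, Compliance Registration, Zone C Authorization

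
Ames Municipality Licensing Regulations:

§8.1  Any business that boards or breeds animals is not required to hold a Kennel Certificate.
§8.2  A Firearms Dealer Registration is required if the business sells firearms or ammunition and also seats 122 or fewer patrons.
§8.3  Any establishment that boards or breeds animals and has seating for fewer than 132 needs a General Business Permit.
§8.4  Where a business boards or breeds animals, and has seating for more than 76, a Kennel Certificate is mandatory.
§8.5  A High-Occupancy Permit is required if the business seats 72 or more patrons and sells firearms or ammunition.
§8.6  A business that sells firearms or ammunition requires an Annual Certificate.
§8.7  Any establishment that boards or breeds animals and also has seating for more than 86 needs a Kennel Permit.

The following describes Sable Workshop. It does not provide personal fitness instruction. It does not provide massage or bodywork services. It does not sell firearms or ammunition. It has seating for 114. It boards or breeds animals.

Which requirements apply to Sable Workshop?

§8.1 boards or breeds animals → exempt from Kennel Certificate.
§8.2 does not sell firearms or ammunition; seating 114 ≤ 122 → Firearms Dealer Registration not required.
§8.3 boards or breeds animals; seating 114 < 132 → General Business Permit required.
§8.4 boards or breeds animals; seating 114 > 76 → Kennel Certificate required.
§8.5 seating 114 ≥ 72; does not sell firearms or ammunition → High-Occupancy Permit not required.
§8.6 does not sell firearms or ammunition → Annual Certificate not required.
§8.7 boards or breeds animals; seating 114 > 86 → Kennel Permit required.

General Business Permit, Kennel Permit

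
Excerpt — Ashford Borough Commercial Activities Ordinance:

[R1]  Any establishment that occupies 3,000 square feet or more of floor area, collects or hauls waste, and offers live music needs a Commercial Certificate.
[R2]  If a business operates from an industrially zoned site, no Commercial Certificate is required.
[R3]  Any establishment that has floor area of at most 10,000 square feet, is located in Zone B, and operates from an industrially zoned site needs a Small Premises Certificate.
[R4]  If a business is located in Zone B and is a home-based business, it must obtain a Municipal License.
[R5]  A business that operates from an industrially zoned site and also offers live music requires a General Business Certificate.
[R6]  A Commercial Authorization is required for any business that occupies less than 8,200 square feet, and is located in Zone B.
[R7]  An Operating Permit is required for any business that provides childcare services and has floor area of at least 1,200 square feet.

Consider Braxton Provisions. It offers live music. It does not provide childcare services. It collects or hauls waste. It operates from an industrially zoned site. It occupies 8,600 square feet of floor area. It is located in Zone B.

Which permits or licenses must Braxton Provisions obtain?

[R1] floor area 8,600 square feet ≥ 3,000 square feet; collects or hauls waste; offers live music → Commercial Certificate required.
[R2] operates from an industrially zoned site → exempt from Commercial Certificate.
[R3] floor area 8,600 square feet ≤ 10,000 square feet; is located in Zone B; operates from an industrially zoned site → Small Premises Certificate required.
[R4] is located in Zone B; operates from an industrially zoned site (not: is a home-based business) → Municipal License not required.
[R5] operates from an industrially zoned site; offers live music → General Business Certificate required.
[R6] floor area 8,600 square feet ≥ 8,200 square feet; is located in Zone B → Commercial Authorization not required.
[R7] does not provide childcare services; floor area 8,600 square feet ≥ 1,200 square feet → Operating Permit not required.

General Business Certificate, Small Premises Certificate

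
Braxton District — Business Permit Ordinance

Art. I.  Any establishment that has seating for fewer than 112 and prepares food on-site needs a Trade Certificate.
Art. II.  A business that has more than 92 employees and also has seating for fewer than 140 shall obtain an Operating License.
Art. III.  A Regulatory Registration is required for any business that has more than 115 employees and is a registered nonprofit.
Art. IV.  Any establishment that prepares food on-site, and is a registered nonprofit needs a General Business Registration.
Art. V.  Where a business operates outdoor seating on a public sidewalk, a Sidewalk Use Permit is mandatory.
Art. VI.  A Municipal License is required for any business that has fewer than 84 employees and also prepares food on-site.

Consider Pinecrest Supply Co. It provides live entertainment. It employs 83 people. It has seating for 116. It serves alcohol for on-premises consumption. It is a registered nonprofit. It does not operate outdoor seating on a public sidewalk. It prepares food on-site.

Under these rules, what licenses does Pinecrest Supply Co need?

Art. I. seating 116 ≥ 112; prepares food on-site → Trade Certificate not required.
Art. II. employees 83 ≤ 92; seating 116 < 140 → Operating License not required.
Art. III. employees 83 ≤ 115; is a registered nonprofit → Regulatory Registration not required.
Art. IV. prepares food on-site; is a registered nonprofit → General Business Registration required.
Art. V. does not operate outdoor seating on a public sidewalk → Sidewalk Use Permit not required.
Art. VI. employees 83 < 84; prepares food on-site → Municipal License required.

General Business Registration, Municipal License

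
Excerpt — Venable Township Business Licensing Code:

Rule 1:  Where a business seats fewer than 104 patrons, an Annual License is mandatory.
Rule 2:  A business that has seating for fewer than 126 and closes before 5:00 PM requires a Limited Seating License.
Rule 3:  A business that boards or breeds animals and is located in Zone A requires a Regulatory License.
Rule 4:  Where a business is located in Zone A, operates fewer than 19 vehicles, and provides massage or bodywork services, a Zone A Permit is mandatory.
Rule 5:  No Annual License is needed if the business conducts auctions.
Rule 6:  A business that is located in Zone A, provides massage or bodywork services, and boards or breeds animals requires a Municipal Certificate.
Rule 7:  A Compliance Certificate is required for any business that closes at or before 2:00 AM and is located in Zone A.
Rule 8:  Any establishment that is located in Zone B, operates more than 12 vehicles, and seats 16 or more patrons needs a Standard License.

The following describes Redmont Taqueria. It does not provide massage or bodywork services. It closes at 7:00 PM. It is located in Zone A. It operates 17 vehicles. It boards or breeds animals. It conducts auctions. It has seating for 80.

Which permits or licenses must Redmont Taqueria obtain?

Rule 1: seating 80 < 104 → Annual License required.
Rule 2: seating 80 < 126; closes 7:00 PM, after 5:00 PM → Limited Seating License not required.
Rule 3: boards or breeds animals; is located in Zone A → Regulatory License required.
Rule 4: is located in Zone A; vehicles 17 < 19; does not provide massage or bodywork services → Zone A Permit not required.
Rule 5: conducts auctions → exempt from Annual License.
Rule 6: is located in Zone A; does not provide massage or bodywork services; boards or breeds animals → Municipal Certificate not required.
Rule 7: closes 7:00 PM, at/before 2:00 AM; is located in Zone A → Compliance Certificate required.
Rule 8: is located in Zone A (not: is located in Zone B); vehicles 17 > 12; seating 80 ≥ 16 → Standard License not required.

Compliance Certificate, Regulatory License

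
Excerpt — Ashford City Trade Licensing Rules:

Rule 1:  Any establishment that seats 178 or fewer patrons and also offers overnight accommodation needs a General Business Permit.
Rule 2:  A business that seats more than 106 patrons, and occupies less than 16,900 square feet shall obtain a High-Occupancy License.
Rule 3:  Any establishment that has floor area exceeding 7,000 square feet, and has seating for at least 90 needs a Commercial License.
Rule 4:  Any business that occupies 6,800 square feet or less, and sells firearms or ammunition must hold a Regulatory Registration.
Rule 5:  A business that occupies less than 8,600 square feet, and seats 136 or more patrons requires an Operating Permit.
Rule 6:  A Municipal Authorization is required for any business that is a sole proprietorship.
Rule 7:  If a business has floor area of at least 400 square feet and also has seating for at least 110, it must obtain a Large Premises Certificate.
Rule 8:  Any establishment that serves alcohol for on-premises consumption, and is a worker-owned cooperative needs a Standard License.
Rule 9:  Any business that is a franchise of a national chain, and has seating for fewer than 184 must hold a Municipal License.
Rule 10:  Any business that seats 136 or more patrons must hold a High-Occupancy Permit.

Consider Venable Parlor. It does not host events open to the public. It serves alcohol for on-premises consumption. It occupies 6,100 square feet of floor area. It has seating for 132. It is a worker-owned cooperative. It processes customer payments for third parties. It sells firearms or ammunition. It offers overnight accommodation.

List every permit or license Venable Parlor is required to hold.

General Business Permit, High-Occupancy License, Large Premises Certificate, Regulatory Registration, Standard License

Rule 1: seating 132 ≤ 178; offers overnight accommodation → General Business Permit required.
Rule 2: seating 132 > 106; floor area 6,100 square feet < 16,900 square feet → High-Occupancy License required.
Rule 3: floor area 6,100 square feet ≤ 7,000 square feet; seating 132 ≥ 90 → Commercial License not required.
Rule 4: floor area 6,100 square feet ≤ 6,800 square feet; sells firearms or ammunition → Regulatory Registration required.
Rule 5: floor area 6,100 square feet < 8,600 square feet; seating 132 < 136 → Operating Permit not required.
Rule 6: is a worker-owned cooperative (not: is a sole proprietorship) → Municipal Authorization not required.
Rule 7: floor area 6,100 square feet ≥ 400 square feet; seating 132 ≥ 110 → Large Premises Certificate required.
Rule 8: serves alcohol for on-premises consumption; is a worker-owned cooperative → Standard License required.
Rule 9: is a worker-owned cooperative (not: is a franchise of a national chain); seating 132 < 184 → Municipal License not required.
Rule 10: seating 132 < 136 → High-Occupancy Permit not required.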